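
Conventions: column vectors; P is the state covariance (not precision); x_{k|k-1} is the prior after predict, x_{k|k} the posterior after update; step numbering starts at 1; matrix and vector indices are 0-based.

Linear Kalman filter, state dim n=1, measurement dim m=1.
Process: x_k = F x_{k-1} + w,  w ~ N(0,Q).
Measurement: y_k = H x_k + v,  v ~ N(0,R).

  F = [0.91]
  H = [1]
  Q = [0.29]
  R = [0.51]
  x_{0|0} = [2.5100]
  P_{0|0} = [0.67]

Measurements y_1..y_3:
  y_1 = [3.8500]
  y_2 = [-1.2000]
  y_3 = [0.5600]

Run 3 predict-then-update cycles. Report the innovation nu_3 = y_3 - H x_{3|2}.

innov = [-0.1667]

step 1: x^-=[2.2841]  P^-=[0.8448]  S=[1.3548]  K=[0.6236]  nu=[1.5659]  x^+=[3.2605]  P^+=[0.3180]
step 2: x^-=[2.9671]  P^-=[0.5534]  S=[1.0634]  K=[0.5204]  nu=[-4.1671]  x^+=[0.7986]  P^+=[0.2654]
step 3: x^-=[0.7267]  P^-=[0.5098]  S=[1.0198]  K=[0.4999]  nu=[-0.1667]  x^+=[0.6434]  P^+=[0.2549]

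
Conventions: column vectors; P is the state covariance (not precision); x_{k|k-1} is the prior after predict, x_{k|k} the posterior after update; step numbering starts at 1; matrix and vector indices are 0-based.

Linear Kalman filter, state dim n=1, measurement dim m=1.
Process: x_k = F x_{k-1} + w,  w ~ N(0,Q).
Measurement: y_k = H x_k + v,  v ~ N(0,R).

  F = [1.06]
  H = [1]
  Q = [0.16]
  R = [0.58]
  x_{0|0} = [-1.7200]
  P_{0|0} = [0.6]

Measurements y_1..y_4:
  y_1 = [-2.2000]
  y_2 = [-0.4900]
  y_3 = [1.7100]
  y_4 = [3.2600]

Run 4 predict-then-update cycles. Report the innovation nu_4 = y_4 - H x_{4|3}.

step 1: x^-=[-1.8232]  P^-=[0.8342]  S=[1.4142]  K=[0.5899]  nu=[-0.3768]  x^+=[-2.0455]  P^+=[0.3421]
step 2: x^-=[-2.1682]  P^-=[0.5444]  S=[1.1244]  K=[0.4842]  nu=[1.6782]  x^+=[-1.3557]  P^+=[0.2808]
step 3: x^-=[-1.4370]  P^-=[0.4755]  S=[1.0555]  K=[0.4505]  nu=[3.1470]  x^+=[-0.0192]  P^+=[0.2613]
step 4: x^-=[-0.0204]  P^-=[0.4536]  S=[1.0336]  K=[0.4389]  nu=[3.2804]  x^+=[1.4192]  P^+=[0.2545]

innov = [3.2804]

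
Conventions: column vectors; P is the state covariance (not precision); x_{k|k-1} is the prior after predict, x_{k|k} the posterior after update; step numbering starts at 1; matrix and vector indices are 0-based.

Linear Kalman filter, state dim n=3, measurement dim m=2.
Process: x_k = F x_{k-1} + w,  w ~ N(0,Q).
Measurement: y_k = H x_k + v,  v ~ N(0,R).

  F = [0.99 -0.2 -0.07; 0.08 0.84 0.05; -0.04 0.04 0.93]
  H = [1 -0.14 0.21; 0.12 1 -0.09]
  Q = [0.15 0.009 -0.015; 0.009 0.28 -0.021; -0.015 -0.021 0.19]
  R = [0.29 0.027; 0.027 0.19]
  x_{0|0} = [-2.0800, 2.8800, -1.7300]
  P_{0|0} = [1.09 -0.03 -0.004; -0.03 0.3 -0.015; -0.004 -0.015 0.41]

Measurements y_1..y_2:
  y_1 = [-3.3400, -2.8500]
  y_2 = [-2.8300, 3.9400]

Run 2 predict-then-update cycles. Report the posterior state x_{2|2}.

step 1: x^-=[-2.5141, 2.1663, -1.4105]  P^-=[1.2443 0.0199 -0.0895; 0.0199 0.4944 -0.0065; -0.0895 -0.0065 0.5461]  S=[1.5253 0.1207; 0.1207 0.7146]  K=[0.7926 0.1142; -0.0895 0.7111; 0.0248 -0.0971]  nu=[-0.2264, -4.8416]  x^+=[-3.2464, -1.2562, -0.9462]  P^+=[0.2549 0.0033 -0.1026; 0.0033 0.1362 0.0431; -0.1026 0.0431 0.5390]
step 2: x^-=[-2.8965, -1.3623, -0.8004]  P^-=[0.4221 -0.0004 -0.1640; -0.0004 0.3823 0.0340; -0.1640 0.0340 0.6677]  S=[0.6782 0.0293; 0.0293 0.5811]  K=[0.5680 0.0832; -0.0974 0.6574; -0.0388 -0.0768]  nu=[0.0438, 5.5778]  x^+=[-2.4073, 2.3006, -1.2303]  P^+=[0.1965 -0.0054 -0.1440; -0.0054 0.1284 0.0613; -0.1440 0.0613 0.6630]

x_post = [-2.4073, 2.3006, -1.2303]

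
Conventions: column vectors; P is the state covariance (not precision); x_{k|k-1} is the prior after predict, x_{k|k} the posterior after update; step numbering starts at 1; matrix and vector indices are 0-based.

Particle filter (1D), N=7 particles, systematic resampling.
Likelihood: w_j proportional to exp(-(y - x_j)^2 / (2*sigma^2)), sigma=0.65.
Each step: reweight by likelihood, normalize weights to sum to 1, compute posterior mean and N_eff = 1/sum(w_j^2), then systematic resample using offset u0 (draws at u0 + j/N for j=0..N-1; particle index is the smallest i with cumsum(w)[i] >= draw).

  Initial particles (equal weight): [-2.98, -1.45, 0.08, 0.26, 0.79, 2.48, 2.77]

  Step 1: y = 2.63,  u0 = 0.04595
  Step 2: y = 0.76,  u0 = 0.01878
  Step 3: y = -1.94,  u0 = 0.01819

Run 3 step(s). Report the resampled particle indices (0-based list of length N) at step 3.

resampled_idx = [0, 0, 1, 2, 3, 4, 5]

step 1: w=[0.0000, 0.0000, 0.0002, 0.0007, 0.0092, 0.4941, 0.4958]  mean=2.6062  Neff=2.0407  idx=[5, 5, 5, 5, 6, 6, 6]
step 2: w=[0.2069, 0.2069, 0.2069, 0.2069, 0.0575, 0.0575, 0.0575]  mean=2.5300  Neff=5.5218  idx=[0, 0, 1, 2, 2, 3, 4]
step 3: w=[0.1655, 0.1655, 0.1655, 0.1655, 0.1655, 0.1655, 0.0072]  mean=2.4821  Neff=6.0855  idx=[0, 0, 1, 2, 3, 4, 5]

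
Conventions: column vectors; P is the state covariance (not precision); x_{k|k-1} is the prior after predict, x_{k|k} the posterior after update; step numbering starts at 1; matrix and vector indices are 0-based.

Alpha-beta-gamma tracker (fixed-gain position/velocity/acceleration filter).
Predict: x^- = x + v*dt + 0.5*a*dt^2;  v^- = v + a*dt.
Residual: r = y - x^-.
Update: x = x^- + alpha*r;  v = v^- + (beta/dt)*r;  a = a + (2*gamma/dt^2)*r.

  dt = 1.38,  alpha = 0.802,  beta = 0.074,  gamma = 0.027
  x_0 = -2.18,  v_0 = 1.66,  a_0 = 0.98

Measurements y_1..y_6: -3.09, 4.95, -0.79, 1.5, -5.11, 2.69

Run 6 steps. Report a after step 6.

step 1: x_pred=1.0440  r=-4.1340  x^+=-2.2715  v^+=2.7907  a^+=0.8628
step 2: x_pred=2.4013  r=2.5487  x^+=4.4453  v^+=4.1180  a^+=0.9351
step 3: x_pred=11.0186  r=-11.8086  x^+=1.5481  v^+=4.7752  a^+=0.6002
step 4: x_pred=8.7094  r=-7.2094  x^+=2.9275  v^+=5.2169  a^+=0.3958
step 5: x_pred=10.5036  r=-15.6136  x^+=-2.0185  v^+=4.9258  a^+=-0.0469
step 6: x_pred=4.7344  r=-2.0444  x^+=3.0948  v^+=4.7514  a^+=-0.1049

a_post = -0.1049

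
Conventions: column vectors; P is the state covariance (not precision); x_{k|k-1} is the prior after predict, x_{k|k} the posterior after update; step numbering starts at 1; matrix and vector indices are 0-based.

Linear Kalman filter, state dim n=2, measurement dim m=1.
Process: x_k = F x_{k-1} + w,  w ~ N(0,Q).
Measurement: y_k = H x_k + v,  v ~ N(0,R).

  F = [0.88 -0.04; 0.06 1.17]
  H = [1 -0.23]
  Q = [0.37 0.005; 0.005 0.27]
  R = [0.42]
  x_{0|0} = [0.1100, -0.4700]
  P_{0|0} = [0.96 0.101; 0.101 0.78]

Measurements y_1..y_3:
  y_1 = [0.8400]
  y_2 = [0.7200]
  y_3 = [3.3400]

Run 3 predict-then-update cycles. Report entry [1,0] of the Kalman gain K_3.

step 1: x^-=[0.1156, -0.5433]  P^-=[1.1076 0.1229; 0.1229 1.3554]  S=[1.5427]  K=[0.6996; -0.1224]  nu=[0.5994]  x^+=[0.5350, -0.6167]  P^+=[0.3525 0.2550; 0.2550 1.3323]
step 2: x^-=[0.4954, -0.6894]  P^-=[0.6271 0.2232; 0.2232 2.1308]  S=[1.0572]  K=[0.5447; -0.2524]  nu=[0.0660]  x^+=[0.5314, -0.7061]  P^+=[0.3135 0.3686; 0.3686 2.0635]
step 3: x^-=[0.4959, -0.7942]  P^-=[0.5902 0.3036; 0.3036 3.1475]  S=[1.0370]  K=[0.5018; -0.4054]  nu=[2.6615]  x^+=[1.8313, -1.8730]  P^+=[0.3291 0.5145; 0.5145 2.9771]

K[1,0] = -0.4054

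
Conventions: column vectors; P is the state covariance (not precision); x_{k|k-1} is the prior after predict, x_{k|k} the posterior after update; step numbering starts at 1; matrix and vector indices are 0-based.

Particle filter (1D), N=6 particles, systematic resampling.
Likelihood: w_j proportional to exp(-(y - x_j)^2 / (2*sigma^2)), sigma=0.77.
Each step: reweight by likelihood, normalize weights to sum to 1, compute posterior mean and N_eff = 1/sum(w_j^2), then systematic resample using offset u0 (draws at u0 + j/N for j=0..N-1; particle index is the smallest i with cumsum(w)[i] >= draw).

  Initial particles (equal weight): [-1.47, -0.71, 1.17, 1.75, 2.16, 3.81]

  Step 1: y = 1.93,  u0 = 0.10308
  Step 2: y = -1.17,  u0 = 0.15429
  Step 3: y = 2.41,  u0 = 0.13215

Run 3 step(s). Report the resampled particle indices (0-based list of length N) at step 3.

resampled_idx = [1, 2, 4, 4, 5, 5]

step 1: w=[0.0000, 0.0011, 0.2365, 0.3746, 0.3682, 0.0195]  mean=1.8013  Neff=3.0099  idx=[2, 3, 3, 3, 4, 4]
step 2: w=[0.8022, 0.0612, 0.0612, 0.0612, 0.0071, 0.0071]  mean=1.2905  Neff=1.5270  idx=[0, 0, 0, 0, 1, 4]
step 3: w=[0.1000, 0.1000, 0.1000, 0.1000, 0.2532, 0.3469]  mean=1.6603  Neff=4.4560  idx=[1, 2, 4, 4, 5, 5]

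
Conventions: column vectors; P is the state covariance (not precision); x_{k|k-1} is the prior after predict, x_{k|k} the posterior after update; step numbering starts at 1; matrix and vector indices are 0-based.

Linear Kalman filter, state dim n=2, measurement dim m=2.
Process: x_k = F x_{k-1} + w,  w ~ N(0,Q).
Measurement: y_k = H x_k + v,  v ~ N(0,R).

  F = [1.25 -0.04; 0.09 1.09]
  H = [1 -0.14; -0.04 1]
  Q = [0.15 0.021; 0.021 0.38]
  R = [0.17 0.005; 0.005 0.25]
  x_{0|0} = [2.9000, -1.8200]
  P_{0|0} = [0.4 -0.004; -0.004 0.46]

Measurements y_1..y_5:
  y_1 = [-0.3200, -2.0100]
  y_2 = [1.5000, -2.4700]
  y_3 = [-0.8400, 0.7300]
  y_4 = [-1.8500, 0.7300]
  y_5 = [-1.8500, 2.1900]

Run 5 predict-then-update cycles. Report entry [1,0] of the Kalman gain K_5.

step 1: x^-=[3.6978, -1.7228]  P^-=[0.7761 0.0405; 0.0405 0.9290]  S=[0.9530 -0.1154; -0.1154 1.1770]  K=[0.8192 0.0883; 0.0014 0.7881]  nu=[-4.2590, -0.1393]  x^+=[0.1967, -1.8387]  P^+=[0.1442 0.0319; 0.0319 0.1983]
step 2: x^-=[0.3195, -1.9865]  P^-=[0.3724 0.0720; 0.0720 0.6230]  S=[0.5344 -0.0247; -0.0247 0.8679]  K=[0.6819 0.0852; 0.0046 0.7147]  nu=[0.9024, -0.4708]  x^+=[0.8947, -2.3188]  P^+=[0.1205 0.0295; 0.0295 0.1799]
step 3: x^-=[1.2111, -2.4470]  P^-=[0.3356 0.0668; 0.0668 0.6005]  S=[0.4986 -0.0253; -0.0253 0.8457]  K=[0.6584 0.0828; 0.0013 0.7069]  nu=[-2.3937, 3.2254]  x^+=[-0.0978, -0.1699]  P^+=[0.1164 0.0287; 0.0287 0.1779]
step 4: x^-=[-0.1154, -0.1940]  P^-=[0.3292 0.0653; 0.0653 0.5979]  S=[0.4927 -0.0262; -0.0262 0.8432]  K=[0.6541 0.0821; 0.0002 0.7060]  nu=[-1.7617, 0.9193]  x^+=[-1.1922, 0.4548]  P^+=[0.1156 0.0284; 0.0284 0.1776]
step 5: x^-=[-1.5085, 0.3884]  P^-=[0.3280 0.0649; 0.0649 0.5976]  S=[0.4916 -0.0265; -0.0265 0.8429]  K=[0.6533 0.0820; -0.0001 0.7059]  nu=[-0.2872, 1.7413]  x^+=[-1.5533, 1.6175]  P^+=[0.1154 0.0284; 0.0284 0.1776]

K[1,0] = -0.0001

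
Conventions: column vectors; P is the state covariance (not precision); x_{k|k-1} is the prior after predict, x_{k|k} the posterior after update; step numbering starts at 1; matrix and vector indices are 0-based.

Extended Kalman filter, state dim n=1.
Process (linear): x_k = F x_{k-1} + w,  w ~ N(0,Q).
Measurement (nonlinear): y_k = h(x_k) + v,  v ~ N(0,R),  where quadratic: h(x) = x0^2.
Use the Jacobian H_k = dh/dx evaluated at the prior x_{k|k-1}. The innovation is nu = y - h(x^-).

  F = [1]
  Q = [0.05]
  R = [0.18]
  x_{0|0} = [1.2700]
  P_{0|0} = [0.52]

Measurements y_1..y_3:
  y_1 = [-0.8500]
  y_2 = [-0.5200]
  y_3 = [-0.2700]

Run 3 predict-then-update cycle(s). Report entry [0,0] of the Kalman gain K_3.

step 1: x^-=[1.2700]  P^-=[0.5700]  H_jac=[2.5400]  S=[3.8574]  K=[0.3753]  nu=[-2.4629]  x^+=[0.3456]  P^+=[0.0266]
step 2: x^-=[0.3456]  P^-=[0.0766]  H_jac=[0.6912]  S=[0.2166]  K=[0.2444]  nu=[-0.6394]  x^+=[0.1893]  P^+=[0.0637]
step 3: x^-=[0.1893]  P^-=[0.1137]  H_jac=[0.3786]  S=[0.1963]  K=[0.2192]  nu=[-0.3058]  x^+=[0.1223]  P^+=[0.1042]

K[0,0] = 0.2192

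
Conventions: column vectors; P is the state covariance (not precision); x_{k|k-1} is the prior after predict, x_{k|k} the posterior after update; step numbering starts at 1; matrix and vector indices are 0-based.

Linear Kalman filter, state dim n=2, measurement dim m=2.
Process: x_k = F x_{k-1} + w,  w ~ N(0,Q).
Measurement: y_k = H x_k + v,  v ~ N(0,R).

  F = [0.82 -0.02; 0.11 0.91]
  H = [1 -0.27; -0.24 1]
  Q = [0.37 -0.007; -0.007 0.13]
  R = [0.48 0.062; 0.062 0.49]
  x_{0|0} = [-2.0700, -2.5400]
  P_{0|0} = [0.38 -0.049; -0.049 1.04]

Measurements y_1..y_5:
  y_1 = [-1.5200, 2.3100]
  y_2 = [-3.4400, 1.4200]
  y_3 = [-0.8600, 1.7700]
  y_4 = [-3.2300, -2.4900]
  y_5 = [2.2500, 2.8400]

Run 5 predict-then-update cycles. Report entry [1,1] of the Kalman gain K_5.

K[1,1] = 0.3832

step 1: x^-=[-1.6466, -2.5391]  P^-=[0.6275 -0.0281; -0.0281 0.9860]  S=[1.1946 -0.3848; -0.3848 1.5257]  K=[0.5376 0.0184; -0.0401 0.6406]  nu=[-0.5590, 4.4539]  x^+=[-1.8650, 0.3365]  P^+=[0.2894 0.1118; 0.1118 0.3383]
step 2: x^-=[-1.5360, 0.1011]  P^-=[0.5610 0.0961; 0.0961 0.4360]  S=[1.0209 -0.0880; -0.0880 0.9122]  K=[0.5249 0.0084; 0.0180 0.4544]  nu=[-1.8767, 0.9503]  x^+=[-2.5130, 0.4991]  P^+=[0.2805 0.1040; 0.1040 0.2487]
step 3: x^-=[-2.0706, 0.1777]  P^-=[0.5553 0.0911; 0.0911 0.3602]  S=[1.0124 -0.0715; -0.0715 0.8384]  K=[0.5238 -0.0056; 0.0226 0.4054]  nu=[1.2586, 1.0953]  x^+=[-1.4175, 0.6502]  P^+=[0.2771 0.0962; 0.0962 0.2232]
step 4: x^-=[-1.1753, 0.4358]  P^-=[0.5532 0.0855; 0.0855 0.3374]  S=[1.0117 -0.0708; -0.0708 0.8182]  K=[0.5232 -0.0125; 0.0217 0.3892]  nu=[-1.9370, -3.2079]  x^+=[-2.1487, -0.8547]  P^+=[0.2753 0.0924; 0.0924 0.2142]
step 5: x^-=[-1.7448, -1.0141]  P^-=[0.5522 0.0827; 0.0827 0.3292]  S=[1.0115 -0.0714; -0.0714 0.8113]  K=[0.5227 -0.0154; 0.0209 0.3832]  nu=[3.7210, 3.4354]  x^+=[0.1471, 0.3799]  P^+=[0.2744 0.0907; 0.0907 0.2108]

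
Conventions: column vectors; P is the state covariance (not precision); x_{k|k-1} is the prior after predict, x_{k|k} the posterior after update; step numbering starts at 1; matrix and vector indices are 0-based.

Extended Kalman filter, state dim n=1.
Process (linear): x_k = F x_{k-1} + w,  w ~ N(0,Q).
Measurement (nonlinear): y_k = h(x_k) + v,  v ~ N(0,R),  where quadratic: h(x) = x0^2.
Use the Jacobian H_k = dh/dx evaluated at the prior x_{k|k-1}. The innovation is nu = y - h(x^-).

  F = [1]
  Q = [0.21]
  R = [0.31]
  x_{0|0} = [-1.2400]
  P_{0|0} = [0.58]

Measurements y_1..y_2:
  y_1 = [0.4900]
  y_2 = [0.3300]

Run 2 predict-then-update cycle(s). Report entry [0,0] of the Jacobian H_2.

H_jac[0,0] = -1.6858

step 1: x^-=[-1.2400]  P^-=[0.7900]  H_jac=[-2.4800]  S=[5.1688]  K=[-0.3790]  nu=[-1.0476]  x^+=[-0.8429]  P^+=[0.0474]
step 2: x^-=[-0.8429]  P^-=[0.2574]  H_jac=[-1.6858]  S=[1.0415]  K=[-0.4166]  nu=[-0.3805]  x^+=[-0.6844]  P^+=[0.0766]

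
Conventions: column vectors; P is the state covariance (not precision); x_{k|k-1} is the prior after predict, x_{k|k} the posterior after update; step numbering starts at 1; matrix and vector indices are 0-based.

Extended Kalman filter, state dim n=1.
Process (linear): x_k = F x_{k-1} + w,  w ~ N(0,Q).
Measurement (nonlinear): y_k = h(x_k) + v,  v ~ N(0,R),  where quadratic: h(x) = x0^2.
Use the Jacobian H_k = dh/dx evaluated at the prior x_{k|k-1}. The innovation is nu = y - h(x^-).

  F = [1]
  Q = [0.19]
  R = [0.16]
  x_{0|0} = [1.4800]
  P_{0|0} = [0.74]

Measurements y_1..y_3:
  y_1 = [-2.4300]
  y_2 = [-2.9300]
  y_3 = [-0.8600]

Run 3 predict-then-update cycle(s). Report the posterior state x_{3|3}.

step 1: x^-=[1.4800]  P^-=[0.9300]  H_jac=[2.9600]  S=[8.3083]  K=[0.3313]  nu=[-4.6204]  x^+=[-0.0509]  P^+=[0.0179]
step 2: x^-=[-0.0509]  P^-=[0.2079]  H_jac=[-0.1018]  S=[0.1622]  K=[-0.1305]  nu=[-2.9326]  x^+=[0.3318]  P^+=[0.2051]
step 3: x^-=[0.3318]  P^-=[0.3951]  H_jac=[0.6636]  S=[0.3340]  K=[0.7851]  nu=[-0.9701]  x^+=[-0.4298]  P^+=[0.1893]

x_post = [-0.4298]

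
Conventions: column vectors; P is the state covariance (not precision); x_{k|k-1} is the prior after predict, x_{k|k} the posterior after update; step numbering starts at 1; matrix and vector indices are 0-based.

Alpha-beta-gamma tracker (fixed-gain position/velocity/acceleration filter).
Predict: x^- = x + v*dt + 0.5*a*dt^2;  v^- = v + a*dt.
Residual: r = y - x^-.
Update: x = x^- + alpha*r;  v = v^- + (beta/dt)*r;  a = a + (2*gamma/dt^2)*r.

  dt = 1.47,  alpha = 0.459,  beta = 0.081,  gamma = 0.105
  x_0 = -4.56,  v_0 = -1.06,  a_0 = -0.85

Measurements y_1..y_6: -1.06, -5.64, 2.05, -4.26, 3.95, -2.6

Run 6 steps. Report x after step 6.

x_post = 1.5984

step 1: x_pred=-7.0366  r=5.9766  x^+=-4.2933  v^+=-1.9802  a^+=-0.2692
step 2: x_pred=-7.4950  r=1.8550  x^+=-6.6436  v^+=-2.2737  a^+=-0.0889
step 3: x_pred=-10.0819  r=12.1319  x^+=-4.5134  v^+=-1.7359  a^+=1.0901
step 4: x_pred=-5.8873  r=1.6273  x^+=-5.1404  v^+=-0.0438  a^+=1.2482
step 5: x_pred=-3.8561  r=7.8061  x^+=-0.2731  v^+=2.2213  a^+=2.0068
step 6: x_pred=5.1605  r=-7.7605  x^+=1.5984  v^+=4.7437  a^+=1.2527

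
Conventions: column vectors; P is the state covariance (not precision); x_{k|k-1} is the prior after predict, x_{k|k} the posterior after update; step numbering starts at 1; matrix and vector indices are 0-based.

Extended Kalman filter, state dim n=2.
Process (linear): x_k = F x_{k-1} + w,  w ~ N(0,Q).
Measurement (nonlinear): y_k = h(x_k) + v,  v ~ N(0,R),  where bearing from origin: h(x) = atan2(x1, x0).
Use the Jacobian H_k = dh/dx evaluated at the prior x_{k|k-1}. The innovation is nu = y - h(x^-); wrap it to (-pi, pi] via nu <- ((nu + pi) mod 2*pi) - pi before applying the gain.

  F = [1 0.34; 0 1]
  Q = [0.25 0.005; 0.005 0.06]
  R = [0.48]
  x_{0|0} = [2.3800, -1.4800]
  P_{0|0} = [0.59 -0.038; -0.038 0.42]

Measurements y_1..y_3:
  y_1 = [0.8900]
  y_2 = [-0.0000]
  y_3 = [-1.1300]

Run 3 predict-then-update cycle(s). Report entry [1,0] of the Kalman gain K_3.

step 1: x^-=[1.8768, -1.4800]  P^-=[0.8627 0.1098; 0.1098 0.4800]  H_jac=[0.2591 0.3285]  S=[0.6084]  K=[0.4267; 0.3059]  nu=[1.5577]  x^+=[2.5414, -1.0034]  P^+=[0.7520 0.0304; 0.0304 0.4231]
step 2: x^-=[2.2002, -1.0034]  P^-=[1.0715 0.1792; 0.1792 0.4831]  H_jac=[0.1716 0.3762]  S=[0.6031]  K=[0.4167; 0.3524]  nu=[0.4279]  x^+=[2.3785, -0.8526]  P^+=[0.9668 0.0907; 0.0907 0.4082]
step 3: x^-=[2.0886, -0.8526]  P^-=[1.3257 0.2345; 0.2345 0.4682]  H_jac=[0.1675 0.4104]  S=[0.6283]  K=[0.5066; 0.3683]  nu=[-0.7424]  x^+=[1.7125, -1.1261]  P^+=[1.1644 0.1172; 0.1172 0.3829]

K[1,0] = 0.3683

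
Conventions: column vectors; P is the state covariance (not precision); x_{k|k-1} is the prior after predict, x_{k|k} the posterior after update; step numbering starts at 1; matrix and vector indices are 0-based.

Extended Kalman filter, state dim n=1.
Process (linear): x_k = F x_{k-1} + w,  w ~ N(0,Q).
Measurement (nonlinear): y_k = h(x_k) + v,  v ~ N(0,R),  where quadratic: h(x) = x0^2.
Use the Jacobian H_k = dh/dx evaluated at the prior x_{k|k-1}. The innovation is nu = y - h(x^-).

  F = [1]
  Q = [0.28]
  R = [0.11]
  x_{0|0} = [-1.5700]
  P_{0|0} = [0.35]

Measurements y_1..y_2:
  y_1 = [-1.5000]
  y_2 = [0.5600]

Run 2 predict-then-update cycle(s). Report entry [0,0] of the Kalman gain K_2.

K[0,0] = -0.8113

step 1: x^-=[-1.5700]  P^-=[0.6300]  H_jac=[-3.1400]  S=[6.3215]  K=[-0.3129]  nu=[-3.9649]  x^+=[-0.3293]  P^+=[0.0110]
step 2: x^-=[-0.3293]  P^-=[0.2910]  H_jac=[-0.6585]  S=[0.2362]  K=[-0.8113]  nu=[0.4516]  x^+=[-0.6956]  P^+=[0.1355]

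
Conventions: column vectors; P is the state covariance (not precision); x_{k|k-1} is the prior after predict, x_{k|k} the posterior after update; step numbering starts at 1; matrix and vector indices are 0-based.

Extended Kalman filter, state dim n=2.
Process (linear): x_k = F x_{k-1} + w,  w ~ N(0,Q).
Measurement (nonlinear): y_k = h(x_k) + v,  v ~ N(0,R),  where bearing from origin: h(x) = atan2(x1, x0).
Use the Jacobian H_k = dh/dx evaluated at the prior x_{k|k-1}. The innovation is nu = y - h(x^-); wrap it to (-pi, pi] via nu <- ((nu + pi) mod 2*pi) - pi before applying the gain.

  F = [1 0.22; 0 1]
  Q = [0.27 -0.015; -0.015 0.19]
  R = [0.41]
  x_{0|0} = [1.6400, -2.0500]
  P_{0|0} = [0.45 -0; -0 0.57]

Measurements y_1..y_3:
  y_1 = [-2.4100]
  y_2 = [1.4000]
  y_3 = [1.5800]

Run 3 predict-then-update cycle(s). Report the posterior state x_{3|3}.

step 1: x^-=[1.1890, -2.0500]  P^-=[0.7476 0.1104; 0.1104 0.7600]  H_jac=[0.3650 0.2117]  S=[0.5607]  K=[0.5283; 0.3588]  nu=[-1.3648]  x^+=[0.4679, -2.5397]  P^+=[0.5911 0.0041; 0.0041 0.6878]
step 2: x^-=[-0.0908, -2.5397]  P^-=[0.8962 0.1404; 0.1404 0.8778]  H_jac=[0.3932 -0.0141]  S=[0.5472]  K=[0.6404; 0.0784]  nu=[3.0065]  x^+=[1.8346, -2.3041]  P^+=[0.6717 0.1130; 0.1130 0.8744]
step 3: x^-=[1.3277, -2.3041]  P^-=[1.0338 0.2903; 0.2903 1.0644]  H_jac=[0.3258 0.1877]  S=[0.5928]  K=[0.6602; 0.4967]  nu=[2.6280]  x^+=[3.0626, -0.9987]  P^+=[0.7754 0.0960; 0.0960 0.9182]

x_post = [3.0626, -0.9987]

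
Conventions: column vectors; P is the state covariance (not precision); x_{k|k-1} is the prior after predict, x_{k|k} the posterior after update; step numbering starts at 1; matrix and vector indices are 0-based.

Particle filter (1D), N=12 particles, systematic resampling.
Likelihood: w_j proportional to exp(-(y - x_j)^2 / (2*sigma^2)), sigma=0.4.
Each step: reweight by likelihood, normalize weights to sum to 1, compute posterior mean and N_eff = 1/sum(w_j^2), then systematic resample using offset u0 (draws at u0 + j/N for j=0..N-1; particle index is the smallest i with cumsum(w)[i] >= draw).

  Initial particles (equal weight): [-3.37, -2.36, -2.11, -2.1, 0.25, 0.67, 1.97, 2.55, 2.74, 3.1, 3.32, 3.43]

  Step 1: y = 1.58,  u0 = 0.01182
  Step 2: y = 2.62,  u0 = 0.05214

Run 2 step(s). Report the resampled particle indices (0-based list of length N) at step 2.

resampled_idx = [2, 3, 4, 5, 6, 7, 9, 10, 11, 11, 11, 11]

step 1: w=[0.0000, 0.0000, 0.0000, 0.0000, 0.0052, 0.0977, 0.8080, 0.0687, 0.0194, 0.0010, 0.0001, 0.0000]  mean=1.8901  Neff=1.4982  idx=[5, 5, 6, 6, 6, 6, 6, 6, 6, 6, 6, 7]
step 2: w=[0.0000, 0.0000, 0.0788, 0.0788, 0.0788, 0.0788, 0.0788, 0.0788, 0.0788, 0.0788, 0.0788, 0.2906]  mean=2.1386  Neff=7.1233  idx=[2, 3, 4, 5, 6, 7, 9, 10, 11, 11, 11, 11]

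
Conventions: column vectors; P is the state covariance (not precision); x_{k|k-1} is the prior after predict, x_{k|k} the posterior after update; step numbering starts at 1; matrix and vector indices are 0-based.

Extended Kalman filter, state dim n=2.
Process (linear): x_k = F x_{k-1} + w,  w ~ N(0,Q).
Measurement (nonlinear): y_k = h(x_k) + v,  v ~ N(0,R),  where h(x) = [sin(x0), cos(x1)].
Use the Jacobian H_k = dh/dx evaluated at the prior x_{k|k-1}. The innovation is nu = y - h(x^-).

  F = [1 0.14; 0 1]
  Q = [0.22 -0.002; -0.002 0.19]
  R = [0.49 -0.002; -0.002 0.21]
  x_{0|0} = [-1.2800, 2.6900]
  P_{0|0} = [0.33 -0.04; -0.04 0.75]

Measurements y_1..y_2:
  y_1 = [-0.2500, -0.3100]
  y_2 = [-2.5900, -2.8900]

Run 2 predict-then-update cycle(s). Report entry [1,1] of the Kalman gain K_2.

K[1,1] = -0.8191

step 1: x^-=[-0.9034, 2.6900]  P^-=[0.5535 0.0630; 0.0630 0.9400]  H_jac=[0.6189 0.0000; 0.0000 -0.4364]  S=[0.7020 -0.0190; -0.0190 0.3890]  K=[0.4867 -0.0469; 0.0270 -1.0532]  nu=[0.5354, 0.5898]  x^+=[-0.6704, 2.0834]  P^+=[0.3855 0.0248; 0.0248 0.5069]
step 2: x^-=[-0.3788, 2.0834]  P^-=[0.6223 0.0938; 0.0938 0.6969]  H_jac=[0.9291 0.0000; 0.0000 -0.8715]  S=[1.0272 -0.0779; -0.0779 0.7393]  K=[0.5590 -0.0516; 0.0227 -0.8191]  nu=[-2.2202, -2.3996]  x^+=[-1.4960, 3.9986]  P^+=[0.2949 0.0137; 0.0137 0.1974]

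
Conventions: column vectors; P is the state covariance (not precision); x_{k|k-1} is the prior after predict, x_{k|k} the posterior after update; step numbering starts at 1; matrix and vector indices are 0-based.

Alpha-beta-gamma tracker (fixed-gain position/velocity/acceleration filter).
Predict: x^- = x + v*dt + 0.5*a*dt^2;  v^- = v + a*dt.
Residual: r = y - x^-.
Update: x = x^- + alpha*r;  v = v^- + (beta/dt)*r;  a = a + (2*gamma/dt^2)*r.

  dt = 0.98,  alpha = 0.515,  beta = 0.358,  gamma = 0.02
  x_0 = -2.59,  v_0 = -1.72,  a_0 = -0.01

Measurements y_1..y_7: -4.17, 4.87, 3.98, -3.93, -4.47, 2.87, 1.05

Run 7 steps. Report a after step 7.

a_post = 0.1627

step 1: x_pred=-4.2804  r=0.1104  x^+=-4.2235  v^+=-1.6895  a^+=-0.0054
step 2: x_pred=-5.8818  r=10.7518  x^+=-0.3446  v^+=2.2329  a^+=0.4424
step 3: x_pred=2.0561  r=1.9239  x^+=3.0469  v^+=3.3693  a^+=0.5225
step 4: x_pred=6.5998  r=-10.5298  x^+=1.1769  v^+=0.0348  a^+=0.0840
step 5: x_pred=1.2514  r=-5.7214  x^+=-1.6951  v^+=-1.9729  a^+=-0.1543
step 6: x_pred=-3.7027  r=6.5727  x^+=-0.3178  v^+=0.2769  a^+=0.1194
step 7: x_pred=0.0109  r=1.0391  x^+=0.5461  v^+=0.7735  a^+=0.1627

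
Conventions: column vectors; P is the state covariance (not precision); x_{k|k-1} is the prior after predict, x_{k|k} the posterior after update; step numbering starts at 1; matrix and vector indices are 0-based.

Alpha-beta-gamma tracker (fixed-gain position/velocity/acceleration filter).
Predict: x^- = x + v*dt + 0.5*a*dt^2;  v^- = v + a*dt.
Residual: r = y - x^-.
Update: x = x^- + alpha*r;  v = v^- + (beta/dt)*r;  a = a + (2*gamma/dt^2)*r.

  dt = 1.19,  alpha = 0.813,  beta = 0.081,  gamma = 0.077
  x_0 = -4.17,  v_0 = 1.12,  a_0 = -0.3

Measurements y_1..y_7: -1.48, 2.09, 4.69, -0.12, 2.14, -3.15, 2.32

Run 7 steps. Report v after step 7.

step 1: x_pred=-3.0496  r=1.5696  x^+=-1.7735  v^+=0.8698  a^+=-0.1293
step 2: x_pred=-0.8300  r=2.9200  x^+=1.5440  v^+=0.9147  a^+=0.1882
step 3: x_pred=2.7658  r=1.9242  x^+=4.3302  v^+=1.2697  a^+=0.3975
step 4: x_pred=6.1226  r=-6.2426  x^+=1.0474  v^+=1.3178  a^+=-0.2814
step 5: x_pred=2.4163  r=-0.2763  x^+=2.1917  v^+=0.9642  a^+=-0.3114
step 6: x_pred=3.1185  r=-6.2685  x^+=-1.9778  v^+=0.1669  a^+=-0.9931
step 7: x_pred=-2.4824  r=4.8024  x^+=1.4220  v^+=-0.6880  a^+=-0.4709

v_post = -0.6880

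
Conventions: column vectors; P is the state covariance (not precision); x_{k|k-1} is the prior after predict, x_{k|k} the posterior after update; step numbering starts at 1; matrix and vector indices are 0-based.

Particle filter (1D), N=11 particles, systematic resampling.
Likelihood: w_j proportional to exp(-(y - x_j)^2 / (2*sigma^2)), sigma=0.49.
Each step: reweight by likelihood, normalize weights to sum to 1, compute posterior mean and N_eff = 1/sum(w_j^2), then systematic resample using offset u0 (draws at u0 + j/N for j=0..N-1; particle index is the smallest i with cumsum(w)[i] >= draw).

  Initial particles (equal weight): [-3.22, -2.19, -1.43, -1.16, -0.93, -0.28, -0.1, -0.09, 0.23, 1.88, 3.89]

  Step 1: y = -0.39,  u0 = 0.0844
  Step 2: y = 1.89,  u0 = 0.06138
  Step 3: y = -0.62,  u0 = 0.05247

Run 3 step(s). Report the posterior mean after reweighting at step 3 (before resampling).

post_mean = 0.1128

step 1: w=[0.0000, 0.0003, 0.0261, 0.0721, 0.1350, 0.2417, 0.2080, 0.2055, 0.1113, 0.0000, 0.0000]  mean=-0.3285  Neff=5.5429  idx=[3, 4, 5, 5, 5, 6, 6, 7, 7, 8, 8]
step 2: w=[0.0000, 0.0000, 0.0072, 0.0072, 0.0072, 0.0340, 0.0340, 0.0370, 0.0370, 0.4182, 0.4182]  mean=0.1729  Neff=2.8166  idx=[6, 8, 9, 9, 9, 9, 10, 10, 10, 10, 10]
step 3: w=[0.1822, 0.1782, 0.0711, 0.0711, 0.0711, 0.0711, 0.0711, 0.0711, 0.0711, 0.0711, 0.0711]  mean=0.1128  Neff=9.0568  idx=[0, 0, 1, 1, 2, 4, 5, 6, 7, 9, 10]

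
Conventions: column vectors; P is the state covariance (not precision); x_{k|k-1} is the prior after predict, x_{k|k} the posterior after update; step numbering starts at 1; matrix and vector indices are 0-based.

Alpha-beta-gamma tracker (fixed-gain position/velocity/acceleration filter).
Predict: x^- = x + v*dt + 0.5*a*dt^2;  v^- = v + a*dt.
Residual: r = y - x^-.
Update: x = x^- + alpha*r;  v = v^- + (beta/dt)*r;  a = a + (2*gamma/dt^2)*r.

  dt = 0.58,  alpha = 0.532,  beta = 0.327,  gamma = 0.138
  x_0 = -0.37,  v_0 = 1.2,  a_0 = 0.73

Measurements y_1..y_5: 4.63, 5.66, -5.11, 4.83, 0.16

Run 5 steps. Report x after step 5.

x_post = 0.4388

step 1: x_pred=0.4488  r=4.1812  x^+=2.6732  v^+=3.9807  a^+=4.1605
step 2: x_pred=5.6818  r=-0.0218  x^+=5.6702  v^+=6.3815  a^+=4.1426
step 3: x_pred=10.0683  r=-15.1783  x^+=1.9934  v^+=0.2268  a^+=-8.3105
step 4: x_pred=0.7272  r=4.1028  x^+=2.9099  v^+=-2.2801  a^+=-4.9443
step 5: x_pred=0.7558  r=-0.5958  x^+=0.4388  v^+=-5.4837  a^+=-5.4331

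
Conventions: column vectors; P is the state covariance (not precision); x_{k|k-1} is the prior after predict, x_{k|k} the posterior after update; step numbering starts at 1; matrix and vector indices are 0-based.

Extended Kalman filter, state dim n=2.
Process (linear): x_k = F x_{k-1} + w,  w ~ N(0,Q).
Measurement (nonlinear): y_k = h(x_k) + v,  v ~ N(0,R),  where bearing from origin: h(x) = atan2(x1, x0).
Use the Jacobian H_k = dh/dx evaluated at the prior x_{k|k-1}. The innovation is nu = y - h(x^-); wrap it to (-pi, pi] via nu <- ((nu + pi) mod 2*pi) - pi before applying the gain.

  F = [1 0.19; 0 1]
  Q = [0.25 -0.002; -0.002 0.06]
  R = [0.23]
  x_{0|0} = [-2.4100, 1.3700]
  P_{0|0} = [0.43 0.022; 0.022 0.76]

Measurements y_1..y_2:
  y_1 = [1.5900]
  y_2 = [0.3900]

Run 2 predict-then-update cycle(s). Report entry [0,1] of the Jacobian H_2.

H_jac[0,1] = -0.1944

step 1: x^-=[-2.1497, 1.3700]  P^-=[0.7158 0.1644; 0.1644 0.8200]  H_jac=[-0.2108 -0.3308]  S=[0.3745]  K=[-0.5482; -0.8169]  nu=[-0.9842]  x^+=[-1.6102, 2.1740]  P^+=[0.6033 -0.0033; -0.0033 0.5701]
step 2: x^-=[-1.1971, 2.1740]  P^-=[0.8726 0.1030; 0.1030 0.6301]  H_jac=[-0.3530 -0.1944]  S=[0.3766]  K=[-0.8709; -0.4217]  nu=[-1.6841]  x^+=[0.2696, 2.8841]  P^+=[0.5869 -0.0353; -0.0353 0.5631]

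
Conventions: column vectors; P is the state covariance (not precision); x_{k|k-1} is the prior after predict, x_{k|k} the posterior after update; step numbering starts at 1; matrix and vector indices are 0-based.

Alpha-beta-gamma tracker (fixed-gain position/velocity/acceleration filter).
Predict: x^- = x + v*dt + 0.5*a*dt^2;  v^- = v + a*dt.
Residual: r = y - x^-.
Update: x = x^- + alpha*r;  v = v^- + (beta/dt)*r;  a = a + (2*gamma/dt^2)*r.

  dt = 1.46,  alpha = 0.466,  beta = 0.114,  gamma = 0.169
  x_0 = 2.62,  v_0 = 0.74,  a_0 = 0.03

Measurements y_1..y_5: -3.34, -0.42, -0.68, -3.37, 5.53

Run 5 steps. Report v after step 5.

v_post = -2.2770

step 1: x_pred=3.7324  r=-7.0724  x^+=0.4366  v^+=0.2316  a^+=-1.0914
step 2: x_pred=-0.3885  r=-0.0315  x^+=-0.4032  v^+=-1.3644  a^+=-1.0964
step 3: x_pred=-3.5638  r=2.8838  x^+=-2.2199  v^+=-2.7400  a^+=-0.6392
step 4: x_pred=-6.9016  r=3.5316  x^+=-5.2559  v^+=-3.3974  a^+=-0.0792
step 5: x_pred=-10.3005  r=15.8305  x^+=-2.9235  v^+=-2.2770  a^+=2.4310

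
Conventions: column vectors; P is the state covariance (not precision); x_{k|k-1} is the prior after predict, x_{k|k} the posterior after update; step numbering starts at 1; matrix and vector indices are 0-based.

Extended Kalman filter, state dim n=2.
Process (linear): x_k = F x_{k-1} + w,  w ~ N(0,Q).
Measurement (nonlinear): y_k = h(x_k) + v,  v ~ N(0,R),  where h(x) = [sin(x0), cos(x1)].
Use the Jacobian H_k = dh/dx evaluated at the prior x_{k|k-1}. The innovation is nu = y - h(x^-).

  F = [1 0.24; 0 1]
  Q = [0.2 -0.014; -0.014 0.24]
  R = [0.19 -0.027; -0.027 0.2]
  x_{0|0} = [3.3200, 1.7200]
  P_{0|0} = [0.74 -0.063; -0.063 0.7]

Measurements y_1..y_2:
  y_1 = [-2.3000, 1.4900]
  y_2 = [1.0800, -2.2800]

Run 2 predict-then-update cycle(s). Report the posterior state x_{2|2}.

x_post = [6.5584, 2.3881]

step 1: x^-=[3.7328, 1.7200]  P^-=[0.9501 0.0910; 0.0910 0.9400]  H_jac=[-0.8303 0.0000; 0.0000 -0.9889]  S=[0.8449 0.0477; 0.0477 1.1192]  K=[-0.9313 -0.0407; -0.0426 -0.8287]  nu=[-1.7426, 1.6387]  x^+=[5.2890, 0.4363]  P^+=[0.2118 -0.0172; -0.0172 0.1664]
step 2: x^-=[5.3937, 0.4363]  P^-=[0.4131 0.0088; 0.0088 0.4064]  H_jac=[0.6298 0.0000; 0.0000 -0.4226]  S=[0.3539 -0.0293; -0.0293 0.2726]  K=[0.7408 0.0661; -0.0370 -0.6341]  nu=[1.8567, -3.1863]  x^+=[6.5584, 2.3881]  P^+=[0.2206 0.0160; 0.0160 0.2977]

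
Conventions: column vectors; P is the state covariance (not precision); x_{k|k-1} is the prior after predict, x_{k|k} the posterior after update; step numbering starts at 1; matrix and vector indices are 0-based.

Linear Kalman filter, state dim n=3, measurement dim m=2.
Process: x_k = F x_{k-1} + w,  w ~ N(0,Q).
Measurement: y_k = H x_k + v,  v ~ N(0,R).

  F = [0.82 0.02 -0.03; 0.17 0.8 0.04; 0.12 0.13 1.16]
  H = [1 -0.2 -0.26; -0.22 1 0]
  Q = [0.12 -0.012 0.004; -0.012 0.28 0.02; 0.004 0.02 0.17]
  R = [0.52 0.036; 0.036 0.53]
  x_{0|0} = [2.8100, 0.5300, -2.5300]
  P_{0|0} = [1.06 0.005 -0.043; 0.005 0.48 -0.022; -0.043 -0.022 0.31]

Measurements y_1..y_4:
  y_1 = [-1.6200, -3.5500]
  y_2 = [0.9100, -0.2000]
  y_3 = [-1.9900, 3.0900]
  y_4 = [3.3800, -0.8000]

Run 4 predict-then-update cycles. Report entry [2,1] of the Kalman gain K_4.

step 1: x^-=[2.3907, 0.8005, -2.5287]  P^-=[0.8355 0.1457 0.0581; 0.1457 0.6177 0.0773; 0.0581 0.0773 0.5921]  S=[1.3398 -0.1360; -0.1360 1.1240]  K=[0.5945 0.0380; 0.0551 0.5277; -0.0782 0.0479]  nu=[-4.5081, -3.8245]  x^+=[-0.4345, -1.4661, -2.3596]  P^+=[0.3666 0.1222 0.1218; 0.1222 0.3085 0.0494; 0.1218 0.0494 0.5803]
step 2: x^-=[-0.3149, -1.3411, -2.9799]  P^-=[0.3651 0.1262 0.1504; 0.1262 0.5270 0.1716; 0.1504 0.1716 1.0139]  S=[0.8639 -0.0540; -0.0540 1.0192]  K=[0.3521 0.0636; 0.0030 0.4900; -0.1628 0.1273]  nu=[0.1819, 1.0719]  x^+=[-0.1826, -0.8153, -2.8730]  P^+=[0.2563 0.1028 0.1935; 0.1028 0.2824 0.1042; 0.1935 0.1042 0.9723]
step 3: x^-=[-0.0799, -0.7982, -3.4606]  P^-=[0.2870 0.0978 0.1927; 0.0978 0.5070 0.2482; 0.1927 0.2482 1.5753]  S=[0.8203 -0.0799; -0.0799 1.0078]  K=[0.2704 0.0558; -0.0364 0.4788; -0.3073 0.1798]  nu=[-2.9696, 3.8707]  x^+=[-0.6668, 1.1631, -1.8521]  P^+=[0.2263 0.0891 0.2533; 0.0891 0.2721 0.1400; 0.2533 0.1400 1.4564]
step 4: x^-=[-0.4680, 0.7430, -2.0772]  P^-=[0.2639 0.0847 0.2287; 0.0847 0.4996 0.3128; 0.2287 0.3128 2.2531]  S=[0.8359 -0.1018; -0.1018 1.0051]  K=[0.2304 0.0498; -0.0580 0.4727; -0.4761 0.2129]  nu=[3.4565, -1.6460]  x^+=[0.2462, -0.2353, -4.0731]  P^+=[0.2194 0.0830 0.3123; 0.0830 0.2667 0.1644; 0.3123 0.1644 1.9974]

K[2,1] = 0.2129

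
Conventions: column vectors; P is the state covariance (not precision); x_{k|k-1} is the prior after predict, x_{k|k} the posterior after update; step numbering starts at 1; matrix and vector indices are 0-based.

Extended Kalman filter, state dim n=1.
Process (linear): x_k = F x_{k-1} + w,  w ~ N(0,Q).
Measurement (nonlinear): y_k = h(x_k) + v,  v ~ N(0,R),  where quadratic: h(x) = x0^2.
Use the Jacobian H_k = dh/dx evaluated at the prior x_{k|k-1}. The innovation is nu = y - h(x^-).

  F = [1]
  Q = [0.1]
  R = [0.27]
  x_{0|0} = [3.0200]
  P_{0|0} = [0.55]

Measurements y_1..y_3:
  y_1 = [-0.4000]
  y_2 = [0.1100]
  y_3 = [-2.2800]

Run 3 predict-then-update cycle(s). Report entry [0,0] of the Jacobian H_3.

step 1: x^-=[3.0200]  P^-=[0.6500]  H_jac=[6.0400]  S=[23.9830]  K=[0.1637]  nu=[-9.5204]  x^+=[1.4615]  P^+=[0.0073]
step 2: x^-=[1.4615]  P^-=[0.1073]  H_jac=[2.9230]  S=[1.1869]  K=[0.2643]  nu=[-2.0260]  x^+=[0.9261]  P^+=[0.0244]
step 3: x^-=[0.9261]  P^-=[0.1244]  H_jac=[1.8521]  S=[0.6968]  K=[0.3307]  nu=[-3.1376]  x^+=[-0.1115]  P^+=[0.0482]

H_jac[0,0] = 1.8521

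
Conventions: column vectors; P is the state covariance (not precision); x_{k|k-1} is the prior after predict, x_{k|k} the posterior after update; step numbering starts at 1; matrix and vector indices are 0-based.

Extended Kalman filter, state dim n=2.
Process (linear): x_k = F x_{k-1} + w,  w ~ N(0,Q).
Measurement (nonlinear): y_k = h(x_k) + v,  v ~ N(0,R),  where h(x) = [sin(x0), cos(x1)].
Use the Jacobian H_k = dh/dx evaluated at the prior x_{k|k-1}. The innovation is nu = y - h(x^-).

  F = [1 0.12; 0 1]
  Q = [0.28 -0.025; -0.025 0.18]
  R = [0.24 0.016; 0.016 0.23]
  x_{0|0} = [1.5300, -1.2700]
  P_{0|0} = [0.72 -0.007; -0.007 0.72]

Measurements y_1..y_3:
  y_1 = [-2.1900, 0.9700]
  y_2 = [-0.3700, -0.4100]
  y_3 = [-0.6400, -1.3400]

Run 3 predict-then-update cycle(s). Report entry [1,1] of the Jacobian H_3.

H_jac[1,1] = 0.9749

step 1: x^-=[1.3776, -1.2700]  P^-=[1.0087 0.0544; 0.0544 0.9000]  H_jac=[0.1920 0.0000; 0.0000 0.9551]  S=[0.2772 0.0260; 0.0260 1.0510]  K=[0.6957 0.0322; -0.0391 0.8188]  nu=[-3.1714, 0.6737]  x^+=[-0.8069, -0.5945]  P^+=[0.8723 0.0194; 0.0194 0.1965]
step 2: x^-=[-0.8783, -0.5945]  P^-=[1.1598 0.0180; 0.0180 0.3765]  H_jac=[0.6385 0.0000; 0.0000 0.5601]  S=[0.7128 0.0224; 0.0224 0.3481]  K=[1.0401 -0.0381; -0.0029 0.6060]  nu=[0.3996, -1.2384]  x^+=[-0.4155, -1.3461]  P^+=[0.3900 0.0141; 0.0141 0.2488]
step 3: x^-=[-0.5770, -1.3461]  P^-=[0.6769 0.0189; 0.0189 0.4288]  H_jac=[0.8381 0.0000; 0.0000 0.9749]  S=[0.7155 0.0315; 0.0315 0.6375]  K=[0.7934 -0.0102; -0.0067 0.6560]  nu=[-0.0945, -1.5628]  x^+=[-0.6360, -2.3707]  P^+=[0.2270 0.0106; 0.0106 0.1547]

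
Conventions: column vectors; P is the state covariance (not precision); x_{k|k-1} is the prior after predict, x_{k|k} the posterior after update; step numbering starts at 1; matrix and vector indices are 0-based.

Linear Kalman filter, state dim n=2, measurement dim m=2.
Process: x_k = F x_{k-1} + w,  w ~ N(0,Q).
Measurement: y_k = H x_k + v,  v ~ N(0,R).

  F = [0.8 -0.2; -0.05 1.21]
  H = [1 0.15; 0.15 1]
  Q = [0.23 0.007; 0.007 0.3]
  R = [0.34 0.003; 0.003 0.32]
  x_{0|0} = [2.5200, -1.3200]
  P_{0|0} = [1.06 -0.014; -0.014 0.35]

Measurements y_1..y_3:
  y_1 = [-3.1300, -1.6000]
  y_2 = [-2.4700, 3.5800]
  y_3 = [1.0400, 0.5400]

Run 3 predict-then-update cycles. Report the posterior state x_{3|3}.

x_post = [-0.5089, 1.2638]

step 1: x^-=[2.2800, -1.7232]  P^-=[0.9269 -0.1338; -0.1338 0.8168]  S=[1.2451 0.1277; 0.1277 1.1175]  K=[0.7364 -0.0795; -0.0832 0.7225]  nu=[-5.1515, -0.2188]  x^+=[-1.4964, -1.4528]  P^+=[0.2595 -0.0622; -0.0622 0.2403]
step 2: x^-=[-0.9066, -1.6830]  P^-=[0.4256 -0.1223; -0.1223 0.6599]  S=[0.7437 0.0408; 0.0408 0.9528]  K=[0.5522 -0.0850; -0.0684 0.6763]  nu=[-1.3110, 5.3990]  x^+=[-2.0894, 2.0579]  P^+=[0.1957 -0.0549; -0.0549 0.2244]
step 3: x^-=[-2.0831, 2.5946]  P^-=[0.3818 -0.1088; -0.1088 0.6357]  S=[0.7035 0.0443; 0.0443 0.9317]  K=[0.5246 -0.0803; -0.0613 0.6678]  nu=[2.7339, -1.7421]  x^+=[-0.5089, 1.2638]  P^+=[0.1859 -0.0520; -0.0520 0.2213]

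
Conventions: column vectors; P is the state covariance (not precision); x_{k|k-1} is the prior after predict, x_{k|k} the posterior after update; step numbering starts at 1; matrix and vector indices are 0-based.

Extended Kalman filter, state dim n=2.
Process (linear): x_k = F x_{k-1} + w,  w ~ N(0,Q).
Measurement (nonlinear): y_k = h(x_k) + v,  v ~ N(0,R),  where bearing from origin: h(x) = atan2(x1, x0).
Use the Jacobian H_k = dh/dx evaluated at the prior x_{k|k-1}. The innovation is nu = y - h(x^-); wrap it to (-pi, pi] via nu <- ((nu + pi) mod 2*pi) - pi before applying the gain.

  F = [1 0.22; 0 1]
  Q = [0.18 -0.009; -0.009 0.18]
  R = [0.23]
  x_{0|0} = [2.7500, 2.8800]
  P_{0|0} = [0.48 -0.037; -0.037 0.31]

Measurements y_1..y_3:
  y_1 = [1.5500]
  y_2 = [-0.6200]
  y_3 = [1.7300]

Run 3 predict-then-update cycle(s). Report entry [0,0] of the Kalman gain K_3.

K[0,0] = -0.2034

step 1: x^-=[3.3836, 2.8800]  P^-=[0.6587 0.0222; 0.0222 0.4900]  H_jac=[-0.1459 0.1714]  S=[0.2573]  K=[-0.3587; 0.3138]  nu=[0.8448]  x^+=[3.0806, 3.1451]  P^+=[0.6256 0.0512; 0.0512 0.4647]
step 2: x^-=[3.7725, 3.1451]  P^-=[0.8506 0.1444; 0.1444 0.6447]  H_jac=[-0.1304 0.1564]  S=[0.2543]  K=[-0.3473; 0.3224]  nu=[-1.3149]  x^+=[4.2291, 2.7212]  P^+=[0.8200 0.1729; 0.1729 0.6182]
step 3: x^-=[4.8278, 2.7212]  P^-=[1.1059 0.2999; 0.2999 0.7982]  H_jac=[-0.0886 0.1572]  S=[0.2501]  K=[-0.2034; 0.3955]  nu=[1.2167]  x^+=[4.5804, 3.2025]  P^+=[1.0956 0.3200; 0.3200 0.7591]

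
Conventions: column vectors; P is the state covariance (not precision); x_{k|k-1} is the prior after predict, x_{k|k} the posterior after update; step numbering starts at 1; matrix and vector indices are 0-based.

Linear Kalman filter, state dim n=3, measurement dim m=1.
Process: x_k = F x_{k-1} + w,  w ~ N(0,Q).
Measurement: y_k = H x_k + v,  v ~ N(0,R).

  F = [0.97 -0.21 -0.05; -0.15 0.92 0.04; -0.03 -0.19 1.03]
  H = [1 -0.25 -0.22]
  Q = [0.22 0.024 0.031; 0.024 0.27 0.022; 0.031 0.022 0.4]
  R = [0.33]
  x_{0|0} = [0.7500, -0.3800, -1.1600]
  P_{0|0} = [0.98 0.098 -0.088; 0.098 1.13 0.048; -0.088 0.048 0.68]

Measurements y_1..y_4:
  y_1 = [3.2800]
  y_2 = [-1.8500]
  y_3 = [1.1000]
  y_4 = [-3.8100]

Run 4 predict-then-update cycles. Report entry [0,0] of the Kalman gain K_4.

K[0,0] = 0.4770

step 1: x^-=[0.8653, -0.5085, -1.1451]  P^-=[1.1632 -0.2544 -0.1029; -0.2544 1.2271 -0.0842; -0.1029 -0.0842 1.1509]  S=[1.7888]  K=[0.6985; -0.3034; -0.1873]  nu=[2.0357]  x^+=[2.2872, -1.1260, -1.5263]  P^+=[0.2905 0.1246 0.1311; 0.1246 1.0625 -0.1858; 0.1311 -0.1858 1.0881]
step 2: x^-=[2.5313, -1.4401, -1.4268]  P^-=[0.4755 -0.0944 0.1564; -0.0944 1.1279 -0.3126; 0.1564 -0.3126 1.6590]  S=[0.9003]  K=[0.5162; -0.3417; -0.1449]  nu=[-5.0553]  x^+=[-0.0780, 0.2871, -0.6941]  P^+=[0.2356 0.0644 0.2237; 0.0644 1.0228 -0.3571; 0.2237 -0.3571 1.6401]
step 3: x^-=[-0.1012, 0.2481, -0.7671]  P^-=[0.4355 -0.1219 0.2667; -0.1219 1.0969 -0.4586; 0.2667 -0.4586 2.3038]  S=[0.8387]  K=[0.4856; -0.3520; -0.1496]  nu=[1.0945]  x^+=[0.4303, -0.1372, -0.9308]  P^+=[0.2377 0.0215 0.3277; 0.0215 0.9930 -0.5028; 0.3277 -0.5028 2.2851]
step 4: x^-=[0.4927, -0.2280, -0.9456]  P^-=[0.4421 -0.1446 0.3740; -0.1446 1.0726 -0.5800; 0.3740 -0.5800 3.0371]  S=[0.8301]  K=[0.4770; -0.3436; -0.1797]  nu=[-4.5677]  x^+=[-1.6862, 1.3414, -0.1249]  P^+=[0.2532 -0.0086 0.4452; -0.0086 0.9746 -0.6312; 0.4452 -0.6312 3.0103]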